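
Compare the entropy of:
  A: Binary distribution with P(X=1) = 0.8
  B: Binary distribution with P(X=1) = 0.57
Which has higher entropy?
B

For binary distributions, entropy is maximized at p=0.5 and decreases as p moves toward 0 or 1.

H(A) = H(0.8) = 0.7219 bits
H(B) = H(0.57) = 0.9858 bits

Distribution B (p=0.57) is closer to uniform (p=0.5), so it has higher entropy.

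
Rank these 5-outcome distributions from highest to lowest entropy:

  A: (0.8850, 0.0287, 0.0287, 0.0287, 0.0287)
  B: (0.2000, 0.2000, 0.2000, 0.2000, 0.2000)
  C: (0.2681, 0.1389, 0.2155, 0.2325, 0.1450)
B > C > A

Key insight: Entropy is maximized by uniform distributions and minimized by concentrated distributions.

- Uniform distributions have maximum entropy log₂(5) = 2.3219 bits
- The more "peaked" or concentrated a distribution, the lower its entropy

Entropies:
  H(A) = 0.7448 bits
  H(B) = 2.3219 bits
  H(C) = 2.2752 bits

Ranking: B > C > A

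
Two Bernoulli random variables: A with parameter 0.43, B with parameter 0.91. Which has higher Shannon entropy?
A

For binary distributions, entropy is maximized at p=0.5 and decreases as p moves toward 0 or 1.

H(A) = H(0.43) = 0.9858 bits
H(B) = H(0.91) = 0.4365 bits

Distribution A (p=0.43) is closer to uniform (p=0.5), so it has higher entropy.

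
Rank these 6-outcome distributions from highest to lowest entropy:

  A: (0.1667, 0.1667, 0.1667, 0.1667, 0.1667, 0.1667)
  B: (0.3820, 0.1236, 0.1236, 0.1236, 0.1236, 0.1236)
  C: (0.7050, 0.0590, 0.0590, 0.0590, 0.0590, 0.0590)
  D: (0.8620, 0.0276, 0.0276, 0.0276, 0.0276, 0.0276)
A > B > C > D

Key insight: Entropy is maximized by uniform distributions and minimized by concentrated distributions.

Entropies:
  H(A) = 2.5850 bits
  H(B) = 2.3944 bits
  H(C) = 1.5601 bits
  H(D) = 0.8994 bits

Ranking: A > B > C > D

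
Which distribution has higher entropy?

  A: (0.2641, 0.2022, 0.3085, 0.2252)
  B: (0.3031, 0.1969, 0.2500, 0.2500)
B

Both distributions are close to uniform, making this a harder comparison.

H(A) = 1.9814 bits
H(B) = 1.9836 bits

The distribution closer to uniform has higher entropy.
Answer: B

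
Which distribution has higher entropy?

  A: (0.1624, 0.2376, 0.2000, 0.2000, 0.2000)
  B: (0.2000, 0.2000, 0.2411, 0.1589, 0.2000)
A

Both distributions are close to uniform, making this a harder comparison.

H(A) = 2.3117 bits
H(B) = 2.3097 bits

The distribution closer to uniform has higher entropy.
Answer: A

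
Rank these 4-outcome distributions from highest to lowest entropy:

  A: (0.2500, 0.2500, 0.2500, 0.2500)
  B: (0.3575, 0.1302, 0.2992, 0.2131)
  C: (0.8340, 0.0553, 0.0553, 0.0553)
A > B > C

Key insight: Entropy is maximized by uniform distributions and minimized by concentrated distributions.

- Uniform distributions have maximum entropy log₂(4) = 2.0000 bits
- The more "peaked" or concentrated a distribution, the lower its entropy

Entropies:
  H(A) = 2.0000 bits
  H(B) = 1.9096 bits
  H(C) = 0.9116 bits

Ranking: A > B > C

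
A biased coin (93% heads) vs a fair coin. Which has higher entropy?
Fair coin

The fair coin is uniform (p=0.5), maximizing binary entropy at 1 bit. The biased coin has H(0.93) ≈ 0.366 bits — its outcome is more predictable, so its entropy is lower.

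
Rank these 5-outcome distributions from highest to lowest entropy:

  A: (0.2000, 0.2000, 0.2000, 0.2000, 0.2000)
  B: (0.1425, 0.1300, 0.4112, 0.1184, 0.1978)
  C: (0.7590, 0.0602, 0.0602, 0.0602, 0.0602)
A > B > C

Key insight: Entropy is maximized by uniform distributions and minimized by concentrated distributions.

- Uniform distributions have maximum entropy log₂(5) = 2.3219 bits
- The more "peaked" or concentrated a distribution, the lower its entropy

Entropies:
  H(A) = 2.3219 bits
  H(B) = 2.1374 bits
  H(C) = 1.2787 bits

Ranking: A > B > C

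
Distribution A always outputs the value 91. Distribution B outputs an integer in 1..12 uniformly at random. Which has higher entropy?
B

A is deterministic, so H(A) = 0. B is uniform over 12 outcomes, so H(B) = log₂(12) = 3.585 bits. Any distribution with genuine randomness has higher entropy than a deterministic one.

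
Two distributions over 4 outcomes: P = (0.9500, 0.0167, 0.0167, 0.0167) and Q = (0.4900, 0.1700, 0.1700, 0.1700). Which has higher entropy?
Q

P is highly concentrated on one outcome (95%), making it nearly deterministic. Q spreads its mass more evenly (max 49%). The more spread-out distribution has higher entropy: H(P) ≈ 0.366 bits, H(Q) ≈ 1.808 bits.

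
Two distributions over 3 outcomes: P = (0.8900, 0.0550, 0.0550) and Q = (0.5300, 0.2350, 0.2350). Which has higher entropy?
Q

P is highly concentrated on one outcome (89%), making it nearly deterministic. Q spreads its mass more evenly (max 53%). The more spread-out distribution has higher entropy: H(P) ≈ 0.610 bits, H(Q) ≈ 1.467 bits.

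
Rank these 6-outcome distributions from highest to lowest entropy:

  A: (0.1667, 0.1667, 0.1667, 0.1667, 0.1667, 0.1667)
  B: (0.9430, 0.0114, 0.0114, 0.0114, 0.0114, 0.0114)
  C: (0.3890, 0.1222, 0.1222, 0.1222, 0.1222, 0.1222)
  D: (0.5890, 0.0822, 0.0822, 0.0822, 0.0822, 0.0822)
A > C > D > B

Key insight: Entropy is maximized by uniform distributions and minimized by concentrated distributions.

Entropies:
  H(A) = 2.5850 bits
  H(B) = 0.4478 bits
  H(C) = 2.3828 bits
  H(D) = 1.9313 bits

Ranking: A > C > D > B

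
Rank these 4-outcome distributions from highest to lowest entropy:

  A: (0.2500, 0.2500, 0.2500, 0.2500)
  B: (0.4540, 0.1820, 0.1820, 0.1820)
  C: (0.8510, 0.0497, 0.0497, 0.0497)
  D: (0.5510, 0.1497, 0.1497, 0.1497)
A > B > D > C

Key insight: Entropy is maximized by uniform distributions and minimized by concentrated distributions.

Entropies:
  H(A) = 2.0000 bits
  H(B) = 1.8593 bits
  H(C) = 0.8435 bits
  H(D) = 1.7041 bits

Ranking: A > B > D > C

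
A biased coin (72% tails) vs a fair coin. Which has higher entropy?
Fair coin

The fair coin is uniform (p=0.5), maximizing binary entropy at 1 bit. The biased coin has H(0.72) ≈ 0.855 bits — its outcome is more predictable, so its entropy is lower.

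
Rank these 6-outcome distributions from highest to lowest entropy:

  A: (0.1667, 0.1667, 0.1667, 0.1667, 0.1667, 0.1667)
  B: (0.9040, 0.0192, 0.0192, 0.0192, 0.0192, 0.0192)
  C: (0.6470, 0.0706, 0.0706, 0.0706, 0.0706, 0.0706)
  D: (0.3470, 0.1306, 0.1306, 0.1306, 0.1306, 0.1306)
A > D > C > B

Key insight: Entropy is maximized by uniform distributions and minimized by concentrated distributions.

Entropies:
  H(A) = 2.5850 bits
  H(B) = 0.6791 bits
  H(C) = 1.7564 bits
  H(D) = 2.4476 bits

Ranking: A > D > C > B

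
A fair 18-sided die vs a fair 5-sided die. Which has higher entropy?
18-sided die

Both are uniform distributions; for uniform over n outcomes, H = log₂(n). H(18-sided) = log₂(18) = 4.170 bits and H(5-sided) = log₂(5) = 2.322 bits. More outcomes in a uniform distribution means higher entropy.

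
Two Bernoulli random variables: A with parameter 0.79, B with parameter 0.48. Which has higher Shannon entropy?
B

For binary distributions, entropy is maximized at p=0.5 and decreases as p moves toward 0 or 1.

H(A) = H(0.79) = 0.7415 bits
H(B) = H(0.48) = 0.9988 bits

Distribution B (p=0.48) is closer to uniform (p=0.5), so it has higher entropy.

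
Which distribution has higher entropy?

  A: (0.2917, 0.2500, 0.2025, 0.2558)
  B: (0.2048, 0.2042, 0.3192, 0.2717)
A

Both distributions are close to uniform, making this a harder comparison.

H(A) = 1.9882 bits
H(B) = 1.9732 bits

The distribution closer to uniform has higher entropy.
Answer: A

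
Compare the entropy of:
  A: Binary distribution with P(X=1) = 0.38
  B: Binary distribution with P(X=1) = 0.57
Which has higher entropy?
B

For binary distributions, entropy is maximized at p=0.5 and decreases as p moves toward 0 or 1.

H(A) = H(0.38) = 0.9580 bits
H(B) = H(0.57) = 0.9858 bits

Distribution B (p=0.57) is closer to uniform (p=0.5), so it has higher entropy.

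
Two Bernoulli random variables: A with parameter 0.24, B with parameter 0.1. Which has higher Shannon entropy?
A

For binary distributions, entropy is maximized at p=0.5 and decreases as p moves toward 0 or 1.

H(A) = H(0.24) = 0.7950 bits
H(B) = H(0.1) = 0.4690 bits

Distribution A (p=0.24) is closer to uniform (p=0.5), so it has higher entropy.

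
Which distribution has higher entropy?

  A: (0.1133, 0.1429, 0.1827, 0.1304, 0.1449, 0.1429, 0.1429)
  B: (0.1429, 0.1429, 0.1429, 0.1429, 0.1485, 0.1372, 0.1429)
B

Both distributions are close to uniform, making this a harder comparison.

H(A) = 2.7944 bits
H(B) = 2.8070 bits

The distribution closer to uniform has higher entropy.
Answer: B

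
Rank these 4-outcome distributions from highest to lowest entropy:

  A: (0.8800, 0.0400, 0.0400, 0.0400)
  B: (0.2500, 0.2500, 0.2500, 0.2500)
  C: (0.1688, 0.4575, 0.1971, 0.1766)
B > C > A

Key insight: Entropy is maximized by uniform distributions and minimized by concentrated distributions.

- Uniform distributions have maximum entropy log₂(4) = 2.0000 bits
- The more "peaked" or concentrated a distribution, the lower its entropy

Entropies:
  H(A) = 0.7196 bits
  H(B) = 2.0000 bits
  H(C) = 1.8529 bits

Ranking: B > C > A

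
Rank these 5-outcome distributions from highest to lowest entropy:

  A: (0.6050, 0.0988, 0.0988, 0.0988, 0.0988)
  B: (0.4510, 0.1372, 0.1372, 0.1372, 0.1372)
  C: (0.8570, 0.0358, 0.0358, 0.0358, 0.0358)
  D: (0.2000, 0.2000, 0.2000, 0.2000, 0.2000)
D > B > A > C

Key insight: Entropy is maximized by uniform distributions and minimized by concentrated distributions.

Entropies:
  H(A) = 1.7580 bits
  H(B) = 2.0911 bits
  H(C) = 0.8780 bits
  H(D) = 2.3219 bits

Ranking: D > B > A > C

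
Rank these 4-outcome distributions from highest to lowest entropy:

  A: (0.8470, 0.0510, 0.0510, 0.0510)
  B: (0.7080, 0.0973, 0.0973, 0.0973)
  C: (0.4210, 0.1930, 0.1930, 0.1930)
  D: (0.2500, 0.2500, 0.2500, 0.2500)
D > C > B > A

Key insight: Entropy is maximized by uniform distributions and minimized by concentrated distributions.

Entropies:
  H(A) = 0.8598 bits
  H(B) = 1.3341 bits
  H(C) = 1.8996 bits
  H(D) = 2.0000 bits

Ranking: D > C > B > A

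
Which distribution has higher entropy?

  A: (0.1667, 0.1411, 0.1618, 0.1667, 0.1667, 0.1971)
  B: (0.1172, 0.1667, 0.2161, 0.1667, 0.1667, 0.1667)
A

Both distributions are close to uniform, making this a harder comparison.

H(A) = 2.5781 bits
H(B) = 2.5635 bits

The distribution closer to uniform has higher entropy.
Answer: A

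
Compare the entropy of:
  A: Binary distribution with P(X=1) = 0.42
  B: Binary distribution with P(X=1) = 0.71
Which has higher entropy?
A

For binary distributions, entropy is maximized at p=0.5 and decreases as p moves toward 0 or 1.

H(A) = H(0.42) = 0.9815 bits
H(B) = H(0.71) = 0.8687 bits

Distribution A (p=0.42) is closer to uniform (p=0.5), so it has higher entropy.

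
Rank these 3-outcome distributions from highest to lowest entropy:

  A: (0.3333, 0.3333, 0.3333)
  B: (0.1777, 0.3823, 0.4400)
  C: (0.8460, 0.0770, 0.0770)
A > B > C

Key insight: Entropy is maximized by uniform distributions and minimized by concentrated distributions.

- Uniform distributions have maximum entropy log₂(3) = 1.5850 bits
- The more "peaked" or concentrated a distribution, the lower its entropy

Entropies:
  H(A) = 1.5850 bits
  H(B) = 1.4943 bits
  H(C) = 0.7738 bits

Ranking: A > B > C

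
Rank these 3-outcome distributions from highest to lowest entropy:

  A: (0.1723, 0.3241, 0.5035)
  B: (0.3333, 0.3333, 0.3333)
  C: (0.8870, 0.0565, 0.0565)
B > A > C

Key insight: Entropy is maximized by uniform distributions and minimized by concentrated distributions.

- Uniform distributions have maximum entropy log₂(3) = 1.5850 bits
- The more "peaked" or concentrated a distribution, the lower its entropy

Entropies:
  H(A) = 1.4624 bits
  H(B) = 1.5850 bits
  H(C) = 0.6219 bits

Ranking: B > A > C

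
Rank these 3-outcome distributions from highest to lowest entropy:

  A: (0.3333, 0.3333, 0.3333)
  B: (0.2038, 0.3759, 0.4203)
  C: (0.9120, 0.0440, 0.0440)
A > B > C

Key insight: Entropy is maximized by uniform distributions and minimized by concentrated distributions.

- Uniform distributions have maximum entropy log₂(3) = 1.5850 bits
- The more "peaked" or concentrated a distribution, the lower its entropy

Entropies:
  H(A) = 1.5850 bits
  H(B) = 1.5239 bits
  H(C) = 0.5178 bits

Ranking: A > B > C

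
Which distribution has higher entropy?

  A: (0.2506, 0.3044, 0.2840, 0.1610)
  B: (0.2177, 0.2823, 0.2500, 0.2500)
B

Both distributions are close to uniform, making this a harder comparison.

H(A) = 1.9627 bits
H(B) = 1.9940 bits

The distribution closer to uniform has higher entropy.
Answer: B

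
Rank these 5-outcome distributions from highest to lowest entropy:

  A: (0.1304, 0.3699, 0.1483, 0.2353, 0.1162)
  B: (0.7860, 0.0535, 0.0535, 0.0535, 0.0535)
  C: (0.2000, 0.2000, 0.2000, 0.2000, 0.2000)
C > A > B

Key insight: Entropy is maximized by uniform distributions and minimized by concentrated distributions.

- Uniform distributions have maximum entropy log₂(5) = 2.3219 bits
- The more "peaked" or concentrated a distribution, the lower its entropy

Entropies:
  H(A) = 2.1741 bits
  H(B) = 1.1771 bits
  H(C) = 2.3219 bits

Ranking: C > A > B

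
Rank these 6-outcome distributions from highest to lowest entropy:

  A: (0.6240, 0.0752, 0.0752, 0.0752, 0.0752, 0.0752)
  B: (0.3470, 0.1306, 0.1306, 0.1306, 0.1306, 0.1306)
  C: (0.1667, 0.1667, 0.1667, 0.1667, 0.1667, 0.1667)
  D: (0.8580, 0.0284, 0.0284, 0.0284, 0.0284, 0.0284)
C > B > A > D

Key insight: Entropy is maximized by uniform distributions and minimized by concentrated distributions.

Entropies:
  H(A) = 1.8282 bits
  H(B) = 2.4476 bits
  H(C) = 2.5850 bits
  H(D) = 0.9192 bits

Ranking: C > B > A > D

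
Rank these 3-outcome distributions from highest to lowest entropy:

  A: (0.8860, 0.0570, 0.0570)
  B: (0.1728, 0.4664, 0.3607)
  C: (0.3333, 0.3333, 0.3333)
C > B > A

Key insight: Entropy is maximized by uniform distributions and minimized by concentrated distributions.

- Uniform distributions have maximum entropy log₂(3) = 1.5850 bits
- The more "peaked" or concentrated a distribution, the lower its entropy

Entropies:
  H(A) = 0.6259 bits
  H(B) = 1.4815 bits
  H(C) = 1.5850 bits

Ranking: C > B > A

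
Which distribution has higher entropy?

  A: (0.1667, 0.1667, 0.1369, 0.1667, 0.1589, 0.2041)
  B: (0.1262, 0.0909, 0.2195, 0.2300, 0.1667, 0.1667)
A

Both distributions are close to uniform, making this a harder comparison.

H(A) = 2.5750 bits
H(B) = 2.5209 bits

The distribution closer to uniform has higher entropy.
Answer: A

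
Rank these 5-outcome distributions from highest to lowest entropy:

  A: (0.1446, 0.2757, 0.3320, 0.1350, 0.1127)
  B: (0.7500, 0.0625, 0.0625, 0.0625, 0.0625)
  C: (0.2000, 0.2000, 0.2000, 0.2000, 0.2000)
C > A > B

Key insight: Entropy is maximized by uniform distributions and minimized by concentrated distributions.

- Uniform distributions have maximum entropy log₂(5) = 2.3219 bits
- The more "peaked" or concentrated a distribution, the lower its entropy

Entropies:
  H(A) = 2.1890 bits
  H(B) = 1.3113 bits
  H(C) = 2.3219 bits

Ranking: C > A > B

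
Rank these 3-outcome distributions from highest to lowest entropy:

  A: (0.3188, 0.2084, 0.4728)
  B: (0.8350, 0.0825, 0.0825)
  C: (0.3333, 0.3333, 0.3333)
C > A > B

Key insight: Entropy is maximized by uniform distributions and minimized by concentrated distributions.

- Uniform distributions have maximum entropy log₂(3) = 1.5850 bits
- The more "peaked" or concentrated a distribution, the lower its entropy

Entropies:
  H(A) = 1.5082 bits
  H(B) = 0.8111 bits
  H(C) = 1.5850 bits

Ranking: C > A > B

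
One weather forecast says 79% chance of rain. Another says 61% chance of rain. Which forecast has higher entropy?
61% forecast

Treat each forecast as a Bernoulli distribution. Binary entropy is maximized at p=0.5 and falls off symmetrically toward 0 or 1. The 61% forecast is closer to 50%, so it is more uncertain. H(79%) ≈ 0.741 bits, H(61%) ≈ 0.965 bits.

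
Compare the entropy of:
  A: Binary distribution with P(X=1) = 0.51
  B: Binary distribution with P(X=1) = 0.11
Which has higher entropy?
A

For binary distributions, entropy is maximized at p=0.5 and decreases as p moves toward 0 or 1.

H(A) = H(0.51) = 0.9997 bits
H(B) = H(0.11) = 0.4999 bits

Distribution A (p=0.51) is closer to uniform (p=0.5), so it has higher entropy.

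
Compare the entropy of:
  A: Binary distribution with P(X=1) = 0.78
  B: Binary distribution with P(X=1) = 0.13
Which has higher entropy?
A

For binary distributions, entropy is maximized at p=0.5 and decreases as p moves toward 0 or 1.

H(A) = H(0.78) = 0.7602 bits
H(B) = H(0.13) = 0.5574 bits

Distribution A (p=0.78) is closer to uniform (p=0.5), so it has higher entropy.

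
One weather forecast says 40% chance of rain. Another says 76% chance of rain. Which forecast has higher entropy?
40% forecast

Treat each forecast as a Bernoulli distribution. Binary entropy is maximized at p=0.5 and falls off symmetrically toward 0 or 1. The 40% forecast is closer to 50%, so it is more uncertain. H(40%) ≈ 0.971 bits, H(76%) ≈ 0.795 bits.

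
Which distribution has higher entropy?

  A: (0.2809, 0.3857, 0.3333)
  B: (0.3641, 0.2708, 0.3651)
A

Both distributions are close to uniform, making this a harder comparison.

H(A) = 1.5730 bits
H(B) = 1.5718 bits

The distribution closer to uniform has higher entropy.
Answer: A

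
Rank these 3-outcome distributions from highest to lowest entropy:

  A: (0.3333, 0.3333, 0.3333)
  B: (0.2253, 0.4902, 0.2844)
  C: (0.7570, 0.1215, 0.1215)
A > B > C

Key insight: Entropy is maximized by uniform distributions and minimized by concentrated distributions.

- Uniform distributions have maximum entropy log₂(3) = 1.5850 bits
- The more "peaked" or concentrated a distribution, the lower its entropy

Entropies:
  H(A) = 1.5850 bits
  H(B) = 1.5045 bits
  H(C) = 1.0430 bits

Ranking: A > B > C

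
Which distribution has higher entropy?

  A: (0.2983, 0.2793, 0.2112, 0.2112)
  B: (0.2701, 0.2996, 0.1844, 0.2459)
A

Both distributions are close to uniform, making this a harder comparison.

H(A) = 1.9821 bits
H(B) = 1.9785 bits

The distribution closer to uniform has higher entropy.
Answer: A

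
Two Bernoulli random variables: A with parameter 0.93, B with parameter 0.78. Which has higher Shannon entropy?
B

For binary distributions, entropy is maximized at p=0.5 and decreases as p moves toward 0 or 1.

H(A) = H(0.93) = 0.3659 bits
H(B) = H(0.78) = 0.7602 bits

Distribution B (p=0.78) is closer to uniform (p=0.5), so it has higher entropy.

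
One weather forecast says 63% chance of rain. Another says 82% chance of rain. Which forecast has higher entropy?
63% forecast

Treat each forecast as a Bernoulli distribution. Binary entropy is maximized at p=0.5 and falls off symmetrically toward 0 or 1. The 63% forecast is closer to 50%, so it is more uncertain. H(63%) ≈ 0.951 bits, H(82%) ≈ 0.680 bits.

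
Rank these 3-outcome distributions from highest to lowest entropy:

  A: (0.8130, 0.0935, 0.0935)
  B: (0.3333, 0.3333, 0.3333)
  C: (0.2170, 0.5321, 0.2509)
B > C > A

Key insight: Entropy is maximized by uniform distributions and minimized by concentrated distributions.

- Uniform distributions have maximum entropy log₂(3) = 1.5850 bits
- The more "peaked" or concentrated a distribution, the lower its entropy

Entropies:
  H(A) = 0.8822 bits
  H(B) = 1.5850 bits
  H(C) = 1.4631 bits

Ranking: B > C > A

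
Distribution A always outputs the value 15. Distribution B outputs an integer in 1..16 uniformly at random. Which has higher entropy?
B

A is deterministic, so H(A) = 0. B is uniform over 16 outcomes, so H(B) = log₂(16) = 4.000 bits. Any distribution with genuine randomness has higher entropy than a deterministic one.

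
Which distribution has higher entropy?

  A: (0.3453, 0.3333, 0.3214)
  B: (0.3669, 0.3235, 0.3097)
A

Both distributions are close to uniform, making this a harder comparison.

H(A) = 1.5843 bits
H(B) = 1.5811 bits

The distribution closer to uniform has higher entropy.
Answer: A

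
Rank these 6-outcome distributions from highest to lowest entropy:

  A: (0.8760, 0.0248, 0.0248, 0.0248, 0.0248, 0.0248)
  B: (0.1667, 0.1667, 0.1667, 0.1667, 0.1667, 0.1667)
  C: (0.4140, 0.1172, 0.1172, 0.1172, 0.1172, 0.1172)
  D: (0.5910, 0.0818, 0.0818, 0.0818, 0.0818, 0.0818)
B > C > D > A

Key insight: Entropy is maximized by uniform distributions and minimized by concentrated distributions.

Entropies:
  H(A) = 0.8287 bits
  H(B) = 2.5850 bits
  H(C) = 2.3392 bits
  H(D) = 1.9256 bits

Ranking: B > C > D > A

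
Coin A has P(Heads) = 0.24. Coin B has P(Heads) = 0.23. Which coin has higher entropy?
A

For binary distributions, entropy is maximized at p=0.5 and decreases as p moves toward 0 or 1.

H(A) = H(0.24) = 0.7950 bits
H(B) = H(0.23) = 0.7780 bits

Distribution A (p=0.24) is closer to uniform (p=0.5), so it has higher entropy.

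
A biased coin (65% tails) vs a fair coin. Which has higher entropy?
Fair coin

The fair coin is uniform (p=0.5), maximizing binary entropy at 1 bit. The biased coin has H(0.65) ≈ 0.934 bits — its outcome is more predictable, so its entropy is lower.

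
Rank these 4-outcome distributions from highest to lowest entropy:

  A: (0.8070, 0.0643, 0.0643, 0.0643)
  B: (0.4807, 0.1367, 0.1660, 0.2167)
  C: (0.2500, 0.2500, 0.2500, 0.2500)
C > B > A

Key insight: Entropy is maximized by uniform distributions and minimized by concentrated distributions.

- Uniform distributions have maximum entropy log₂(4) = 2.0000 bits
- The more "peaked" or concentrated a distribution, the lower its entropy

Entropies:
  H(A) = 1.0136 bits
  H(B) = 1.8085 bits
  H(C) = 2.0000 bits

Ranking: C > B > A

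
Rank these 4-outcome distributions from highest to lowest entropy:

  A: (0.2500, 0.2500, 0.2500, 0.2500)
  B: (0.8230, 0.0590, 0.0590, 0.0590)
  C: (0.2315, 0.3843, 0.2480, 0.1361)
A > C > B

Key insight: Entropy is maximized by uniform distributions and minimized by concentrated distributions.

- Uniform distributions have maximum entropy log₂(4) = 2.0000 bits
- The more "peaked" or concentrated a distribution, the lower its entropy

Entropies:
  H(A) = 2.0000 bits
  H(B) = 0.9540 bits
  H(C) = 1.9094 bits

Ranking: A > C > B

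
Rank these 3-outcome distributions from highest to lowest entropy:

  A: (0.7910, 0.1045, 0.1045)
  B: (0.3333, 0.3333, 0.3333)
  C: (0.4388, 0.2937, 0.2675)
B > C > A

Key insight: Entropy is maximized by uniform distributions and minimized by concentrated distributions.

- Uniform distributions have maximum entropy log₂(3) = 1.5850 bits
- The more "peaked" or concentrated a distribution, the lower its entropy

Entropies:
  H(A) = 0.9486 bits
  H(B) = 1.5850 bits
  H(C) = 1.5495 bits

Ranking: B > C > A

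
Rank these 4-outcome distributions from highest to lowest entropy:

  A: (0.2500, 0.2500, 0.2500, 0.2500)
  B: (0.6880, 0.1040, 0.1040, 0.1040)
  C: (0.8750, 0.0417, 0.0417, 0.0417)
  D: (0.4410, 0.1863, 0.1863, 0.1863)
A > D > B > C

Key insight: Entropy is maximized by uniform distributions and minimized by concentrated distributions.

Entropies:
  H(A) = 2.0000 bits
  H(B) = 1.3900 bits
  H(C) = 0.7417 bits
  H(D) = 1.8759 bits

Ranking: A > D > B > C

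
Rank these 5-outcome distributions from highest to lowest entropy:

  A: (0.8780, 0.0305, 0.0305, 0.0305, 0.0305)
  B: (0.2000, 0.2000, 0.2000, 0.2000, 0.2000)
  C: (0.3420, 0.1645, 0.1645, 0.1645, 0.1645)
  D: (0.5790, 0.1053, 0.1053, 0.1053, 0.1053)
B > C > D > A

Key insight: Entropy is maximized by uniform distributions and minimized by concentrated distributions.

Entropies:
  H(A) = 0.7791 bits
  H(B) = 2.3219 bits
  H(C) = 2.2427 bits
  H(D) = 1.8239 bits

Ranking: B > C > D > A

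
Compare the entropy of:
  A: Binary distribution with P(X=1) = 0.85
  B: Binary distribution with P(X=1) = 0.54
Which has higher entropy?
B

For binary distributions, entropy is maximized at p=0.5 and decreases as p moves toward 0 or 1.

H(A) = H(0.85) = 0.6098 bits
H(B) = H(0.54) = 0.9954 bits

Distribution B (p=0.54) is closer to uniform (p=0.5), so it has higher entropy.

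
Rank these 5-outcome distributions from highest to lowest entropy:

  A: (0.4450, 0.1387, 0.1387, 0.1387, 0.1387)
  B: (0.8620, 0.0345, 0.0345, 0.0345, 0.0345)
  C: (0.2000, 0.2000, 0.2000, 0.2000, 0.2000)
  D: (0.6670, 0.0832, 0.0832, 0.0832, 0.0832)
C > A > D > B

Key insight: Entropy is maximized by uniform distributions and minimized by concentrated distributions.

Entropies:
  H(A) = 2.1013 bits
  H(B) = 0.8550 bits
  H(C) = 2.3219 bits
  H(D) = 1.5840 bits

Ranking: C > A > D > B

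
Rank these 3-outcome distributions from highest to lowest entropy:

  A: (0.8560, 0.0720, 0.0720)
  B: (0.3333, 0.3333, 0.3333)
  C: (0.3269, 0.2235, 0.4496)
B > C > A

Key insight: Entropy is maximized by uniform distributions and minimized by concentrated distributions.

- Uniform distributions have maximum entropy log₂(3) = 1.5850 bits
- The more "peaked" or concentrated a distribution, the lower its entropy

Entropies:
  H(A) = 0.7386 bits
  H(B) = 1.5850 bits
  H(C) = 1.5289 bits

Ranking: B > C > A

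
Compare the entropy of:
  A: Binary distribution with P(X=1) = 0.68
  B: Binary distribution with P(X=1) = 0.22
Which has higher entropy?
A

For binary distributions, entropy is maximized at p=0.5 and decreases as p moves toward 0 or 1.

H(A) = H(0.68) = 0.9044 bits
H(B) = H(0.22) = 0.7602 bits

Distribution A (p=0.68) is closer to uniform (p=0.5), so it has higher entropy.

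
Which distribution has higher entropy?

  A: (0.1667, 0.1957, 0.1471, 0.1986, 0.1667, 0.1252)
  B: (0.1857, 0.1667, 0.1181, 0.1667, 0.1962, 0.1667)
B

Both distributions are close to uniform, making this a harder comparison.

H(A) = 2.5675 bits
H(B) = 2.5685 bits

The distribution closer to uniform has higher entropy.
Answer: B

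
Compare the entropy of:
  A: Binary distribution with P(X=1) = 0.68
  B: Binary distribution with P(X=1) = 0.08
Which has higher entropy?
A

For binary distributions, entropy is maximized at p=0.5 and decreases as p moves toward 0 or 1.

H(A) = H(0.68) = 0.9044 bits
H(B) = H(0.08) = 0.4022 bits

Distribution A (p=0.68) is closer to uniform (p=0.5), so it has higher entropy.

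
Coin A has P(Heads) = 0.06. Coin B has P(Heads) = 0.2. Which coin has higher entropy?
B

For binary distributions, entropy is maximized at p=0.5 and decreases as p moves toward 0 or 1.

H(A) = H(0.06) = 0.3274 bits
H(B) = H(0.2) = 0.7219 bits

Distribution B (p=0.2) is closer to uniform (p=0.5), so it has higher entropy.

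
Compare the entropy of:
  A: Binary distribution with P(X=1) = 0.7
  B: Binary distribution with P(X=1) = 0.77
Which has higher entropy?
A

For binary distributions, entropy is maximized at p=0.5 and decreases as p moves toward 0 or 1.

H(A) = H(0.7) = 0.8813 bits
H(B) = H(0.77) = 0.7780 bits

Distribution A (p=0.7) is closer to uniform (p=0.5), so it has higher entropy.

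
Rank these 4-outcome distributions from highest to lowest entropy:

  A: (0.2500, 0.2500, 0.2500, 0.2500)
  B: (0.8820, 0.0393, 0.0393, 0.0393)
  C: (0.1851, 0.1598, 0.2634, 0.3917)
A > C > B

Key insight: Entropy is maximized by uniform distributions and minimized by concentrated distributions.

- Uniform distributions have maximum entropy log₂(4) = 2.0000 bits
- The more "peaked" or concentrated a distribution, the lower its entropy

Entropies:
  H(A) = 2.0000 bits
  H(B) = 0.7106 bits
  H(C) = 1.9098 bits

Ranking: A > C > B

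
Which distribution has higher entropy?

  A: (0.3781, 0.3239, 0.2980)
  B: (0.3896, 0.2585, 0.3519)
A

Both distributions are close to uniform, making this a harder comparison.

H(A) = 1.5778 bits
H(B) = 1.5646 bits

The distribution closer to uniform has higher entropy.
Answer: A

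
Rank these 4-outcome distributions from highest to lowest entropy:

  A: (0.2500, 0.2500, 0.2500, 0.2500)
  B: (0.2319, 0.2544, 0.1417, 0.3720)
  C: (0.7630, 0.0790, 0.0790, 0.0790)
A > B > C

Key insight: Entropy is maximized by uniform distributions and minimized by concentrated distributions.

- Uniform distributions have maximum entropy log₂(4) = 2.0000 bits
- The more "peaked" or concentrated a distribution, the lower its entropy

Entropies:
  H(A) = 2.0000 bits
  H(B) = 1.9215 bits
  H(C) = 1.1657 bits

Ranking: A > B > C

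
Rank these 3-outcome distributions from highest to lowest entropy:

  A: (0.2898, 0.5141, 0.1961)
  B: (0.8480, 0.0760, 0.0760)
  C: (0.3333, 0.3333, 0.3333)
C > A > B

Key insight: Entropy is maximized by uniform distributions and minimized by concentrated distributions.

- Uniform distributions have maximum entropy log₂(3) = 1.5850 bits
- The more "peaked" or concentrated a distribution, the lower its entropy

Entropies:
  H(A) = 1.4722 bits
  H(B) = 0.7668 bits
  H(C) = 1.5850 bits

Ranking: C > A > B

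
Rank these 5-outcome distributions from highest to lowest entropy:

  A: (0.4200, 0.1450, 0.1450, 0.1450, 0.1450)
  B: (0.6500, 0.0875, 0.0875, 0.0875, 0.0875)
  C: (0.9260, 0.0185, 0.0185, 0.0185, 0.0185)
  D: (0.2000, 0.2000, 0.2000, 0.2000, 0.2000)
D > A > B > C

Key insight: Entropy is maximized by uniform distributions and minimized by concentrated distributions.

Entropies:
  H(A) = 2.1415 bits
  H(B) = 1.6341 bits
  H(C) = 0.5287 bits
  H(D) = 2.3219 bits

Ranking: D > A > B > C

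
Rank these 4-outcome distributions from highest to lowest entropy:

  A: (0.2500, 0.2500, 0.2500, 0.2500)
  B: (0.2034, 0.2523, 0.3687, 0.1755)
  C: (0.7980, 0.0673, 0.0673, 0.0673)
A > B > C

Key insight: Entropy is maximized by uniform distributions and minimized by concentrated distributions.

- Uniform distributions have maximum entropy log₂(4) = 2.0000 bits
- The more "peaked" or concentrated a distribution, the lower its entropy

Entropies:
  H(A) = 2.0000 bits
  H(B) = 1.9400 bits
  H(C) = 1.0461 bits

Ranking: A > B > C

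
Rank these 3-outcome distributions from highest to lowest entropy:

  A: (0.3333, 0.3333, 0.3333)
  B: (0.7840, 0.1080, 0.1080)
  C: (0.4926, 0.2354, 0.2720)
A > C > B

Key insight: Entropy is maximized by uniform distributions and minimized by concentrated distributions.

- Uniform distributions have maximum entropy log₂(3) = 1.5850 bits
- The more "peaked" or concentrated a distribution, the lower its entropy

Entropies:
  H(A) = 1.5850 bits
  H(B) = 0.9688 bits
  H(C) = 1.5054 bits

Ranking: A > C > B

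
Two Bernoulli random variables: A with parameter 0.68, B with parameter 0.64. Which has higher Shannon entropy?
B

For binary distributions, entropy is maximized at p=0.5 and decreases as p moves toward 0 or 1.

H(A) = H(0.68) = 0.9044 bits
H(B) = H(0.64) = 0.9427 bits

Distribution B (p=0.64) is closer to uniform (p=0.5), so it has higher entropy.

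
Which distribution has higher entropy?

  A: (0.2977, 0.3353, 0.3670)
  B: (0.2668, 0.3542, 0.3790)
A

Both distributions are close to uniform, making this a harder comparison.

H(A) = 1.5797 bits
H(B) = 1.5694 bits

The distribution closer to uniform has higher entropy.
Answer: A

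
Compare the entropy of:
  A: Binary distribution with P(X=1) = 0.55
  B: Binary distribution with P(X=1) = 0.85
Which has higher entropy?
A

For binary distributions, entropy is maximized at p=0.5 and decreases as p moves toward 0 or 1.

H(A) = H(0.55) = 0.9928 bits
H(B) = H(0.85) = 0.6098 bits

Distribution A (p=0.55) is closer to uniform (p=0.5), so it has higher entropy.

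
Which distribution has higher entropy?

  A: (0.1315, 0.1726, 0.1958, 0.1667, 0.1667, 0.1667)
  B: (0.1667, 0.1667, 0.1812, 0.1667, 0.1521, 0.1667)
B

Both distributions are close to uniform, making this a harder comparison.

H(A) = 2.5756 bits
H(B) = 2.5831 bits

The distribution closer to uniform has higher entropy.
Answer: B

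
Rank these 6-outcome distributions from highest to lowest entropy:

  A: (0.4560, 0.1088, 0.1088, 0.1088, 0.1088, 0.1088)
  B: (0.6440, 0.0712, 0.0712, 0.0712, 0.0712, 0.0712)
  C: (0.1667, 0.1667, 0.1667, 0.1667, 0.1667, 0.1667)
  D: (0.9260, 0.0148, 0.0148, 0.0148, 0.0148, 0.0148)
C > A > B > D

Key insight: Entropy is maximized by uniform distributions and minimized by concentrated distributions.

Entropies:
  H(A) = 2.2575 bits
  H(B) = 1.7659 bits
  H(C) = 2.5850 bits
  H(D) = 0.5525 bits

Ranking: C > A > B > D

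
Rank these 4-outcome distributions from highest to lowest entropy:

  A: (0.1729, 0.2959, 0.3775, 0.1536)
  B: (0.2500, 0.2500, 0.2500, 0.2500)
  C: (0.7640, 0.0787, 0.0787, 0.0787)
B > A > C

Key insight: Entropy is maximized by uniform distributions and minimized by concentrated distributions.

- Uniform distributions have maximum entropy log₂(4) = 2.0000 bits
- The more "peaked" or concentrated a distribution, the lower its entropy

Entropies:
  H(A) = 1.9034 bits
  H(B) = 2.0000 bits
  H(C) = 1.1624 bits

Ranking: B > A > C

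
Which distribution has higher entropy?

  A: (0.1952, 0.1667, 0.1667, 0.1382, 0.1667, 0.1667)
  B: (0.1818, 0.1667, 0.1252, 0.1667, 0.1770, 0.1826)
A

Both distributions are close to uniform, making this a harder comparison.

H(A) = 2.5779 bits
H(B) = 2.5743 bits

The distribution closer to uniform has higher entropy.
Answer: A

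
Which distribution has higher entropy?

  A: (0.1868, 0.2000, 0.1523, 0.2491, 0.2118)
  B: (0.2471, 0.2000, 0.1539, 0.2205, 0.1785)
A

Both distributions are close to uniform, making this a harder comparison.

H(A) = 2.3038 bits
H(B) = 2.3030 bits

The distribution closer to uniform has higher entropy.
Answer: A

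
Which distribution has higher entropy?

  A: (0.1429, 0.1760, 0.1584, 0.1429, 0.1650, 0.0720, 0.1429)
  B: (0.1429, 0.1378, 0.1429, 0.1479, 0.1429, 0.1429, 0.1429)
B

Both distributions are close to uniform, making this a harder comparison.

H(A) = 2.7676 bits
H(B) = 2.8071 bits

The distribution closer to uniform has higher entropy.
Answer: B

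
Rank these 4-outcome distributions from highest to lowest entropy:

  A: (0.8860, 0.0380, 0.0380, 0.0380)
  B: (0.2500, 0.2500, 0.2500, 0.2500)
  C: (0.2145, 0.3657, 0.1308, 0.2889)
B > C > A

Key insight: Entropy is maximized by uniform distributions and minimized by concentrated distributions.

- Uniform distributions have maximum entropy log₂(4) = 2.0000 bits
- The more "peaked" or concentrated a distribution, the lower its entropy

Entropies:
  H(A) = 0.6926 bits
  H(B) = 2.0000 bits
  H(C) = 1.9086 bits

Ranking: B > C > A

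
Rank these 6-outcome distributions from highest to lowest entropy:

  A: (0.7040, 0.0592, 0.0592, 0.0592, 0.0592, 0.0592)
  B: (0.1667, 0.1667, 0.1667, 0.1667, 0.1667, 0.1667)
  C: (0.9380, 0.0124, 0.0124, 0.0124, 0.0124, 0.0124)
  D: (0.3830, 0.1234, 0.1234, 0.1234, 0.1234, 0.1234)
B > D > A > C

Key insight: Entropy is maximized by uniform distributions and minimized by concentrated distributions.

Entropies:
  H(A) = 1.5636 bits
  H(B) = 2.5850 bits
  H(C) = 0.4793 bits
  H(D) = 2.3928 bits

Ranking: B > D > A > C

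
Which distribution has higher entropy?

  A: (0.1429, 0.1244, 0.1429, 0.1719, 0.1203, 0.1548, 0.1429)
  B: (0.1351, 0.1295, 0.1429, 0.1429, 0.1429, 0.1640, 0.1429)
B

Both distributions are close to uniform, making this a harder comparison.

H(A) = 2.7981 bits
H(B) = 2.8039 bits

The distribution closer to uniform has higher entropy.
Answer: B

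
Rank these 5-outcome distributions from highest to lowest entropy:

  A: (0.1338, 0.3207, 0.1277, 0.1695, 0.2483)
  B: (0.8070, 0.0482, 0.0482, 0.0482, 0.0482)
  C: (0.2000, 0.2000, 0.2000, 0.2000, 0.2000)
C > A > B

Key insight: Entropy is maximized by uniform distributions and minimized by concentrated distributions.

- Uniform distributions have maximum entropy log₂(5) = 2.3219 bits
- The more "peaked" or concentrated a distribution, the lower its entropy

Entropies:
  H(A) = 2.2266 bits
  H(B) = 1.0937 bits
  H(C) = 2.3219 bits

Ranking: C > A > B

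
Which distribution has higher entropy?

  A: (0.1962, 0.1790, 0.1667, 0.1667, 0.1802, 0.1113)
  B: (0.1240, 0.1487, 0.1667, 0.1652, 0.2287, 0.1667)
A

Both distributions are close to uniform, making this a harder comparison.

H(A) = 2.5649 bits
H(B) = 2.5599 bits

The distribution closer to uniform has higher entropy.
Answer: A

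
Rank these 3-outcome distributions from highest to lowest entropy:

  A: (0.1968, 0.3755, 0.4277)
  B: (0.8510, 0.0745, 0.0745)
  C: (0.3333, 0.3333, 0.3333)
C > A > B

Key insight: Entropy is maximized by uniform distributions and minimized by concentrated distributions.

- Uniform distributions have maximum entropy log₂(3) = 1.5850 bits
- The more "peaked" or concentrated a distribution, the lower its entropy

Entropies:
  H(A) = 1.5163 bits
  H(B) = 0.7563 bits
  H(C) = 1.5850 bits

Ranking: C > A > B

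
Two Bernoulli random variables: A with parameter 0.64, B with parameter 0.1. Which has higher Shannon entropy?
A

For binary distributions, entropy is maximized at p=0.5 and decreases as p moves toward 0 or 1.

H(A) = H(0.64) = 0.9427 bits
H(B) = H(0.1) = 0.4690 bits

Distribution A (p=0.64) is closer to uniform (p=0.5), so it has higher entropy.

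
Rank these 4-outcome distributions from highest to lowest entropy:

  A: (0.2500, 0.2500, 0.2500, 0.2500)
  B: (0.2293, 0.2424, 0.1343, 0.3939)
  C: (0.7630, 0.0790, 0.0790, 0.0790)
A > B > C

Key insight: Entropy is maximized by uniform distributions and minimized by concentrated distributions.

- Uniform distributions have maximum entropy log₂(4) = 2.0000 bits
- The more "peaked" or concentrated a distribution, the lower its entropy

Entropies:
  H(A) = 2.0000 bits
  H(B) = 1.9013 bits
  H(C) = 1.1657 bits

Ranking: A > B > C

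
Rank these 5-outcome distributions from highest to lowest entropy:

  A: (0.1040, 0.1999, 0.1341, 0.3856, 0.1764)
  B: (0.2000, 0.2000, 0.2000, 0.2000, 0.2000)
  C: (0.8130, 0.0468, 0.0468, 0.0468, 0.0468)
B > A > C

Key insight: Entropy is maximized by uniform distributions and minimized by concentrated distributions.

- Uniform distributions have maximum entropy log₂(5) = 2.3219 bits
- The more "peaked" or concentrated a distribution, the lower its entropy

Entropies:
  H(A) = 2.1642 bits
  H(B) = 2.3219 bits
  H(C) = 1.0692 bits

Ranking: B > A > C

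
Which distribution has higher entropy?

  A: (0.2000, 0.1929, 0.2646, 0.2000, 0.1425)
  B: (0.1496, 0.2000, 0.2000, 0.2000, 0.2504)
B

Both distributions are close to uniform, making this a harder comparison.

H(A) = 2.2948 bits
H(B) = 2.3034 bits

The distribution closer to uniform has higher entropy.
Answer: B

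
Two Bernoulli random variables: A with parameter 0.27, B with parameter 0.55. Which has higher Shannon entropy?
B

For binary distributions, entropy is maximized at p=0.5 and decreases as p moves toward 0 or 1.

H(A) = H(0.27) = 0.8415 bits
H(B) = H(0.55) = 0.9928 bits

Distribution B (p=0.55) is closer to uniform (p=0.5), so it has higher entropy.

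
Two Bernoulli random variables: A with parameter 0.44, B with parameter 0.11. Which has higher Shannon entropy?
A

For binary distributions, entropy is maximized at p=0.5 and decreases as p moves toward 0 or 1.

H(A) = H(0.44) = 0.9896 bits
H(B) = H(0.11) = 0.4999 bits

Distribution A (p=0.44) is closer to uniform (p=0.5), so it has higher entropy.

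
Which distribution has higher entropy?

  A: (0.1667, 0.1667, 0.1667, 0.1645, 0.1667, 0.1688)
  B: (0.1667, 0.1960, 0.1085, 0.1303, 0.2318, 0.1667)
A

Both distributions are close to uniform, making this a harder comparison.

H(A) = 2.5849 bits
H(B) = 2.5422 bits

The distribution closer to uniform has higher entropy.
Answer: A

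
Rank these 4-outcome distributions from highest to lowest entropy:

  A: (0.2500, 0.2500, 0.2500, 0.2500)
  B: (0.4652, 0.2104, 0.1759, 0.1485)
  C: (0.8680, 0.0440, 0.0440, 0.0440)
A > B > C

Key insight: Entropy is maximized by uniform distributions and minimized by concentrated distributions.

- Uniform distributions have maximum entropy log₂(4) = 2.0000 bits
- The more "peaked" or concentrated a distribution, the lower its entropy

Entropies:
  H(A) = 2.0000 bits
  H(B) = 1.8364 bits
  H(C) = 0.7721 bits

Ranking: A > B > C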